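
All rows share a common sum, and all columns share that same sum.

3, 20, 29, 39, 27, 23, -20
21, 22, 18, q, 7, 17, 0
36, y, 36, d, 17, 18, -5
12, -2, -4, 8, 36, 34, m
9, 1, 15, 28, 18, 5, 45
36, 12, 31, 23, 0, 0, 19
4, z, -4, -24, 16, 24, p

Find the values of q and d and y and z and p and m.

q = 36, d = 11, y = 8, z = 60, p = 45, m = 37

Rows 1 and 5 both sum to 121, so that's the common total.
The known cells in row 4 total 84, leaving 121 − 84 = 37 for the blank.
The known cells in column 7 total 76, leaving 121 − 76 = 45 for the blank.
The known cells in row 7 total 61, leaving 121 − 61 = 60 for the blank.
The known cells in column 2 total 113, leaving 121 − 113 = 8 for the blank.
The known cells in row 3 total 110, leaving 121 − 110 = 11 for the blank.
The known cells in row 2 total 85, leaving 121 − 85 = 36 for the blank.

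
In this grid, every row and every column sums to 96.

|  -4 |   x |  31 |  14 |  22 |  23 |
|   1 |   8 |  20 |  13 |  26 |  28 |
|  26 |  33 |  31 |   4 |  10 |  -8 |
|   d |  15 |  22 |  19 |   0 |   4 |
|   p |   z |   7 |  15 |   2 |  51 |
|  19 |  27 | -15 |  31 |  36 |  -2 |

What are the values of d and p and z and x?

d = 36, p = 18, z = 3, x = 10

Row 1 has -4 + 31 + 14 + 22 + 23 = 86; the blank must be 96 − 86 = 10.
Column 2 has 10 + 8 + 33 + 15 + 27 = 93; the blank must be 96 − 93 = 3.
Row 5 has 3 + 7 + 15 + 2 + 51 = 78; the blank must be 96 − 78 = 18.
Row 4 has 15 + 22 + 19 + 0 + 4 = 60; the blank must be 96 − 60 = 36.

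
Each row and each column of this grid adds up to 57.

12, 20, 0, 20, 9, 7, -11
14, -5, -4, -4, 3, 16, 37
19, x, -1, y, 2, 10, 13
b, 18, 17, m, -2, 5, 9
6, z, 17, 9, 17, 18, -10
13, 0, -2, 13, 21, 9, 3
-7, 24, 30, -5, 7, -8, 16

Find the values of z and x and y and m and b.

z = 0, x = 0, y = 14, m = 10, b = 0

Column 1: 12 + 14 + 19 + 6 + 13 − 7 = 57, so its missing entry is 57 − 57 = 0.
Row 4: 0 + 18 + 17 − 2 + 5 + 9 = 47, so its missing entry is 57 − 47 = 10.
Column 4: 20 − 4 + 10 + 9 + 13 − 5 = 43, so its missing entry is 57 − 43 = 14.
Row 3: 19 − 1 + 14 + 2 + 10 + 13 = 57, so its missing entry is 57 − 57 = 0.
Row 5: 6 + 17 + 9 + 17 + 18 − 10 = 57, so its missing entry is 57 − 57 = 0.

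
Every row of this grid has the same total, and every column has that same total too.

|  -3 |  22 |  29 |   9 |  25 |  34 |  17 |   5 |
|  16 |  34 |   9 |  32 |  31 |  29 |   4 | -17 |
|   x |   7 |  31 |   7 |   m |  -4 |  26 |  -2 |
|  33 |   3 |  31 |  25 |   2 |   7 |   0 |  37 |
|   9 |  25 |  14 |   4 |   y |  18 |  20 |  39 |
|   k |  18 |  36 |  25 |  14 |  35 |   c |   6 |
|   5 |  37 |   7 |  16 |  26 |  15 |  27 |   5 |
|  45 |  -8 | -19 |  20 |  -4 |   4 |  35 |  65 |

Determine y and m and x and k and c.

Rows 1 and 2 both sum to 138, so that's the common total.
Row 5 has 9 + 25 + 14 + 4 + 18 + 20 + 39 = 129; the blank must be 138 − 129 = 9.
Column 5 has 25 + 31 + 2 + 9 + 14 + 26 − 4 = 103; the blank must be 138 − 103 = 35.
Row 3 has 7 + 31 + 7 + 35 − 4 + 26 − 2 = 100; the blank must be 138 − 100 = 38.
Column 1 has -3 + 16 + 38 + 33 + 9 + 5 + 45 = 143; the blank must be 138 − 143 = -5.
Row 6 has -5 + 18 + 36 + 25 + 14 + 35 + 6 = 129; the blank must be 138 − 129 = 9.

y = 9, m = 35, x = 38, k = -5, c = 9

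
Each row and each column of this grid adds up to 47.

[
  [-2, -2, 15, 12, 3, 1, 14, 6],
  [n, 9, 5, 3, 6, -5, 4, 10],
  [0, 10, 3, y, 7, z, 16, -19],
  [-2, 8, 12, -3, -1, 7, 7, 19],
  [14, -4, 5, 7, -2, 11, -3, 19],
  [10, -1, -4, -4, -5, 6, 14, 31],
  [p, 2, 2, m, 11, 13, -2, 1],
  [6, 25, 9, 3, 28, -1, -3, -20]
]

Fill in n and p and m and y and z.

n = 15, p = 6, m = 14, y = 15, z = 15

Row 2 has 9 + 5 + 3 + 6 − 5 + 4 + 10 = 32; the blank must be 47 − 32 = 15.
Column 1 has -2 + 15 + 0 − 2 + 14 + 10 + 6 = 41; the blank must be 47 − 41 = 6.
Row 7 has 6 + 2 + 2 + 11 + 13 − 2 + 1 = 33; the blank must be 47 − 33 = 14.
Column 4 has 12 + 3 − 3 + 7 − 4 + 14 + 3 = 32; the blank must be 47 − 32 = 15.
Row 3 has 0 + 10 + 3 + 15 + 7 + 16 − 19 = 32; the blank must be 47 − 32 = 15.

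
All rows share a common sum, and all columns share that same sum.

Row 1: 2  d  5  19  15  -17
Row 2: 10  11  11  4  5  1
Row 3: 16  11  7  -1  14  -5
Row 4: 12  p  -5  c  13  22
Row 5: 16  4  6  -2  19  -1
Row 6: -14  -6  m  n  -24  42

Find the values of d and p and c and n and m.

Rows 2 and 3 both sum to 42, so that's the common total.
Row 1 has 2 + 5 + 19 + 15 − 17 = 24; the blank must be 42 − 24 = 18.
Column 2 has 18 + 11 + 11 + 4 − 6 = 38; the blank must be 42 − 38 = 4.
Row 4 has 12 + 4 − 5 + 13 + 22 = 46; the blank must be 42 − 46 = -4.
Column 4 has 19 + 4 − 1 − 4 − 2 = 16; the blank must be 42 − 16 = 26.
Row 6 has -14 − 6 + 26 − 24 + 42 = 24; the blank must be 42 − 24 = 18.

d = 18, p = 4, c = -4, n = 26, m = 18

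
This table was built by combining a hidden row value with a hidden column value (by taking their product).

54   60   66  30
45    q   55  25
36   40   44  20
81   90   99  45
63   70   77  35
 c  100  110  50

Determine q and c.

q = 50, c = 90

Each row is a constant multiple of every other row — this is a multiplication table with the headers hidden.
Row 2 is 25/30 = 5/6 times row 1, so its entry in column 2 is 60 × 5/6 = 50.
Row 6 is 50/30 = 5/3 times row 1, so its entry in column 1 is 54 × 5/3 = 90.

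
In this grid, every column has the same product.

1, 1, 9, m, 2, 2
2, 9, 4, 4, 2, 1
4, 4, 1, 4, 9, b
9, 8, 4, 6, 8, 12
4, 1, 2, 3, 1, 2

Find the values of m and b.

Columns 1 and 5 each multiply to 288, so every column has product 288.
Column 4: 4×4×6×3 = 288, so the missing entry is 288 ÷ 288 = 1.
Column 6: 2×1×12×2 = 48, so the missing entry is 288 ÷ 48 = 6.

m = 1, b = 6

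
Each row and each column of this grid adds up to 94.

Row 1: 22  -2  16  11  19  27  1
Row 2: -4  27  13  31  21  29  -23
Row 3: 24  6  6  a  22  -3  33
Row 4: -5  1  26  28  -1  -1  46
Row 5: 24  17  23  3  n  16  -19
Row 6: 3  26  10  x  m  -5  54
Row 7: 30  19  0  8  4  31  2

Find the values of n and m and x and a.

n = 30, m = -1, x = 7, a = 6

Row 5: 24 + 17 + 23 + 3 + 16 − 19 = 64, so its missing entry is 94 − 64 = 30.
Column 5: 19 + 21 + 22 − 1 + 30 + 4 = 95, so its missing entry is 94 − 95 = -1.
Row 6: 3 + 26 + 10 − 1 − 5 + 54 = 87, so its missing entry is 94 − 87 = 7.
Row 3: 24 + 6 + 6 + 22 − 3 + 33 = 88, so its missing entry is 94 − 88 = 6.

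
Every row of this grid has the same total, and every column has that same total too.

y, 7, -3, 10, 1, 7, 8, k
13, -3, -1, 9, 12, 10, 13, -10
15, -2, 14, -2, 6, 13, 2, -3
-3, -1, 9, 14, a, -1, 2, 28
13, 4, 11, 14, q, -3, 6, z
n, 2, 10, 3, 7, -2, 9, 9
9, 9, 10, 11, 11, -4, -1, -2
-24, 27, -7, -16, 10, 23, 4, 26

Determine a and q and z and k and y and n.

a = -5, q = 1, z = -3, k = -2, y = 15, n = 5

Rows 2 and 3 both sum to 43, so that's the common total.
Row 4 has -3 − 1 + 9 + 14 − 1 + 2 + 28 = 48; the blank must be 43 − 48 = -5.
Column 5 has 1 + 12 + 6 − 5 + 7 + 11 + 10 = 42; the blank must be 43 − 42 = 1.
Row 6 has 2 + 10 + 3 + 7 − 2 + 9 + 9 = 38; the blank must be 43 − 38 = 5.
Column 1 has 13 + 15 − 3 + 13 + 5 + 9 − 24 = 28; the blank must be 43 − 28 = 15.
Row 1 has 15 + 7 − 3 + 10 + 1 + 7 + 8 = 45; the blank must be 43 − 45 = -2.
Row 5 has 13 + 4 + 11 + 14 + 1 − 3 + 6 = 46; the blank must be 43 − 46 = -3.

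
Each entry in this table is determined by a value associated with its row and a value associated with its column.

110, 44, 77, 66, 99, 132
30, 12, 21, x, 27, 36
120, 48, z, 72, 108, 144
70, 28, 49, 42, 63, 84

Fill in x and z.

Each row is a constant multiple of every other row — this is a multiplication table with the headers hidden.
Row 2 is 30/110 = 3/11 times row 1, so its entry in column 4 is 66 × 3/11 = 18.
Row 3 is 120/110 = 12/11 times row 1, so its entry in column 3 is 77 × 12/11 = 84.

x = 18, z = 84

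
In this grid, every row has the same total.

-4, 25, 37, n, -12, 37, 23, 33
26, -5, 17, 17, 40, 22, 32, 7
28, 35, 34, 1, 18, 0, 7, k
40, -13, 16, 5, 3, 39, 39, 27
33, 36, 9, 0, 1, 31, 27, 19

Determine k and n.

Rows 2 and 4 both add up to 156, so every row sums to 156.
Row 3: 28 + 35 + 34 + 1 + 18 + 0 + 7 = 123, so the missing entry is 156 − 123 = 33.
Row 1: -4 + 25 + 37 − 12 + 37 + 23 + 33 = 139, so the missing entry is 156 − 139 = 17.

k = 33, n = 17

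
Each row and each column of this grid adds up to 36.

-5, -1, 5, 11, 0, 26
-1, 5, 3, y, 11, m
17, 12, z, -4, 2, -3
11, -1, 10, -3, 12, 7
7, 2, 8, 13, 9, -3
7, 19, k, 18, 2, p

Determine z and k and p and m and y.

The known cells in row 3 total 24, leaving 36 − 24 = 12 for the blank.
The known cells in column 4 total 35, leaving 36 − 35 = 1 for the blank.
The known cells in row 2 total 19, leaving 36 − 19 = 17 for the blank.
The known cells in column 6 total 44, leaving 36 − 44 = -8 for the blank.
The known cells in row 6 total 38, leaving 36 − 38 = -2 for the blank.

z = 12, k = -2, p = -8, m = 17, y = 1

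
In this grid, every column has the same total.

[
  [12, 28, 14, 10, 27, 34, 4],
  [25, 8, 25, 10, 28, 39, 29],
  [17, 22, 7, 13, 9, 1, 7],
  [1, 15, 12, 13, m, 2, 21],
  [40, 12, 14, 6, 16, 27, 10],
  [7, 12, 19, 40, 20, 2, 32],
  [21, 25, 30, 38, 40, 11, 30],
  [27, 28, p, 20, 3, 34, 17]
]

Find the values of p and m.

The complete columns each total 150.
Column 3 is missing 150 − 121 = 29 (since 14 + 25 + 7 + 12 + 14 + 19 + 30 = 121).
Column 5 is missing 150 − 143 = 7 (since 27 + 28 + 9 + 16 + 20 + 40 + 3 = 143).

p = 29, m = 7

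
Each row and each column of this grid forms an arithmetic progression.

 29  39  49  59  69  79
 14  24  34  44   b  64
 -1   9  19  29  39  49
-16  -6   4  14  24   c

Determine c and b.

c = 34, b = 54

Along each row the entries change by 10 per step; down each column they change by -15.
Row 4: from -16 at column 1, stepping by 10 to column 6 gives 34.
Row 2: from 14 at column 1, stepping by 10 to column 5 gives 54.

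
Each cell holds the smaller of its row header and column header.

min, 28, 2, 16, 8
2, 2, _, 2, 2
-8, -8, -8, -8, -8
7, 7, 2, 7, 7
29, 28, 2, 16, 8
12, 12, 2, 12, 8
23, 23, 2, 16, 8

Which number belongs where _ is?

min(2, 2) = 2.

2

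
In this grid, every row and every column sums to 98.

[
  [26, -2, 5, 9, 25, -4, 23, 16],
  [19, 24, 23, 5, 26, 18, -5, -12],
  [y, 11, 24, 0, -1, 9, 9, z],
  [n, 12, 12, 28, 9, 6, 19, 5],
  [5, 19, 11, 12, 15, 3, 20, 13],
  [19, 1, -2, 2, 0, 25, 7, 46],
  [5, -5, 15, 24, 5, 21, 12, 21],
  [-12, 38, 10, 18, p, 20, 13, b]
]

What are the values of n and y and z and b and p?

The known cells in column 5 total 79, leaving 98 − 79 = 19 for the blank.
The known cells in row 8 total 106, leaving 98 − 106 = -8 for the blank.
The known cells in column 8 total 81, leaving 98 − 81 = 17 for the blank.
The known cells in row 3 total 69, leaving 98 − 69 = 29 for the blank.
The known cells in row 4 total 91, leaving 98 − 91 = 7 for the blank.

n = 7, y = 29, z = 17, b = -8, p = 19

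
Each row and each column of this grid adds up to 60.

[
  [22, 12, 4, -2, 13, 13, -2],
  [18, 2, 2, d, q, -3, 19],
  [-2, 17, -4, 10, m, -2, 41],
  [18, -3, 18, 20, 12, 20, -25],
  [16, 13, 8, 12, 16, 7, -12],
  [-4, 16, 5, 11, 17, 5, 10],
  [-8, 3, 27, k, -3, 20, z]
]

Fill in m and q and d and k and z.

Row 3 has -2 + 17 − 4 + 10 − 2 + 41 = 60; the blank must be 60 − 60 = 0.
Column 5 has 13 + 0 + 12 + 16 + 17 − 3 = 55; the blank must be 60 − 55 = 5.
Column 7 has -2 + 19 + 41 − 25 − 12 + 10 = 31; the blank must be 60 − 31 = 29.
Row 7 has -8 + 3 + 27 − 3 + 20 + 29 = 68; the blank must be 60 − 68 = -8.
Row 2 has 18 + 2 + 2 + 5 − 3 + 19 = 43; the blank must be 60 − 43 = 17.

m = 0, q = 5, d = 17, k = -8, z = 29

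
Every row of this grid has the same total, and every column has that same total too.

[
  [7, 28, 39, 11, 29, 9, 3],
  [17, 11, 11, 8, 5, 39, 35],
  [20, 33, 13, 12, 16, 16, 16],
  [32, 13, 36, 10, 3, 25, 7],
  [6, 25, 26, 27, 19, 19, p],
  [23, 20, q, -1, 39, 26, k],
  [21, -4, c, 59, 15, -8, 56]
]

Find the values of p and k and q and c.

Rows 1 and 2 both sum to 126, so that's the common total.
The known cells in row 7 total 139, leaving 126 − 139 = -13 for the blank.
The known cells in row 5 total 122, leaving 126 − 122 = 4 for the blank.
The known cells in column 7 total 121, leaving 126 − 121 = 5 for the blank.
The known cells in row 6 total 112, leaving 126 − 112 = 14 for the blank.

p = 4, k = 5, q = 14, c = -13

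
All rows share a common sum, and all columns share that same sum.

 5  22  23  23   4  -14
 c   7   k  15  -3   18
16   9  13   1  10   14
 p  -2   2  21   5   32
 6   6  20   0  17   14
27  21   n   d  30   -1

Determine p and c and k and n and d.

Rows 1 and 3 both sum to 63, so that's the common total.
The known cells in column 4 total 60, leaving 63 − 60 = 3 for the blank.
The known cells in row 4 total 58, leaving 63 − 58 = 5 for the blank.
The known cells in column 1 total 59, leaving 63 − 59 = 4 for the blank.
The known cells in row 2 total 41, leaving 63 − 41 = 22 for the blank.
The known cells in row 6 total 80, leaving 63 − 80 = -17 for the blank.

p = 5, c = 4, k = 22, n = -17, d = 3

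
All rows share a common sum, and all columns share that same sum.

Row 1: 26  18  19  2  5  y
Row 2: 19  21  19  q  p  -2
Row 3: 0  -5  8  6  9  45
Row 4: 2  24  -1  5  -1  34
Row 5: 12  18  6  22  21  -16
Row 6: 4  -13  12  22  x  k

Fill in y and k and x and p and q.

y = -7, k = 9, x = 29, p = 0, q = 6

Rows 3 and 4 both sum to 63, so that's the common total.
The known cells in row 1 total 70, leaving 63 − 70 = -7 for the blank.
The known cells in column 6 total 54, leaving 63 − 54 = 9 for the blank.
The known cells in row 6 total 34, leaving 63 − 34 = 29 for the blank.
The known cells in column 5 total 63, leaving 63 − 63 = 0 for the blank.
The known cells in row 2 total 57, leaving 63 − 57 = 6 for the blank.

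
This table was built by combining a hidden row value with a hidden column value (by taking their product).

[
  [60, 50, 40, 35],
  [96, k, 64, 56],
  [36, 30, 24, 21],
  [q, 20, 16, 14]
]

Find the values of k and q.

k = 80, q = 24

Each row is a constant multiple of every other row — this is a multiplication table with the headers hidden.
Row 2 is 64/40 = 8/5 times row 1, so its entry in column 2 is 50 × 8/5 = 80.
Row 4 is 16/40 = 2/5 times row 1, so its entry in column 1 is 60 × 2/5 = 24.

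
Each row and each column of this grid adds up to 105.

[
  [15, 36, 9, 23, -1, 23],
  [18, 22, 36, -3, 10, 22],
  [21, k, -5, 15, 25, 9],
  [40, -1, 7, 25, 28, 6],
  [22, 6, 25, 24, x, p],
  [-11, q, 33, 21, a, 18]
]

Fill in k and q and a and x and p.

k = 40, q = 2, a = 42, x = 1, p = 27

Row 3 has 21 − 5 + 15 + 25 + 9 = 65; the blank must be 105 − 65 = 40.
Column 2 has 36 + 22 + 40 − 1 + 6 = 103; the blank must be 105 − 103 = 2.
Row 6 has -11 + 2 + 33 + 21 + 18 = 63; the blank must be 105 − 63 = 42.
Column 5 has -1 + 10 + 25 + 28 + 42 = 104; the blank must be 105 − 104 = 1.
Row 5 has 22 + 6 + 25 + 24 + 1 = 78; the blank must be 105 − 78 = 27.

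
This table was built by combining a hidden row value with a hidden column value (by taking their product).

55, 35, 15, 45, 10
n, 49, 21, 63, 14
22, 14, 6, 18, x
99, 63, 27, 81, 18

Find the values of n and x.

n = 77, x = 4

Each row is a constant multiple of every other row — this is a multiplication table with the headers hidden.
Row 2 is 49/35 = 7/5 times row 1, so its entry in column 1 is 55 × 7/5 = 77.
Row 3 is 14/35 = 2/5 times row 1, so its entry in column 5 is 10 × 2/5 = 4.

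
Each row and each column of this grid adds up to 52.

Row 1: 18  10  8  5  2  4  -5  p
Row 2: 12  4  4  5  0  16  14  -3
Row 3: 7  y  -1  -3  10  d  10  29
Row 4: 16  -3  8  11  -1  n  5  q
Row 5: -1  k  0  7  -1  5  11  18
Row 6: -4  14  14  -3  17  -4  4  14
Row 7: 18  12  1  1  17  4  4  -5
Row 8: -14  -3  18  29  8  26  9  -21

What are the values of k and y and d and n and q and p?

Row 1 has 18 + 10 + 8 + 5 + 2 + 4 − 5 = 42; the blank must be 52 − 42 = 10.
Column 8 has 10 − 3 + 29 + 18 + 14 − 5 − 21 = 42; the blank must be 52 − 42 = 10.
Row 5 has -1 + 0 + 7 − 1 + 5 + 11 + 18 = 39; the blank must be 52 − 39 = 13.
Column 2 has 10 + 4 − 3 + 13 + 14 + 12 − 3 = 47; the blank must be 52 − 47 = 5.
Row 3 has 7 + 5 − 1 − 3 + 10 + 10 + 29 = 57; the blank must be 52 − 57 = -5.
Row 4 has 16 − 3 + 8 + 11 − 1 + 5 + 10 = 46; the blank must be 52 − 46 = 6.

k = 13, y = 5, d = -5, n = 6, q = 10, p = 10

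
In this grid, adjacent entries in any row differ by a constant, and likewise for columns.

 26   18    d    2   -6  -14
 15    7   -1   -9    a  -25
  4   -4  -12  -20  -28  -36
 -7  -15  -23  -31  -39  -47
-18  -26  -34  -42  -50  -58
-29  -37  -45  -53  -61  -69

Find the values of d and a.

Along each row the entries change by -8 per step; down each column they change by -11.
Row 1: from 26 at column 1, stepping by -8 to column 3 gives 10.
Row 2: from 15 at column 1, stepping by -8 to column 5 gives -17.

d = 10, a = -17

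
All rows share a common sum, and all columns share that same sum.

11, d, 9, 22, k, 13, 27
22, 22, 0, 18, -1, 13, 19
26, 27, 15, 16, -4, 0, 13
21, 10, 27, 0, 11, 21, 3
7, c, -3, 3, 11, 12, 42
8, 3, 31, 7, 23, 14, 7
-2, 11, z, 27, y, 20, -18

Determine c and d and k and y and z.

Rows 2 and 3 both sum to 93, so that's the common total.
Column 3 has 9 + 0 + 15 + 27 − 3 + 31 = 79; the blank must be 93 − 79 = 14.
Row 7 has -2 + 11 + 14 + 27 + 20 − 18 = 52; the blank must be 93 − 52 = 41.
Column 5 has -1 − 4 + 11 + 11 + 23 + 41 = 81; the blank must be 93 − 81 = 12.
Row 1 has 11 + 9 + 22 + 12 + 13 + 27 = 94; the blank must be 93 − 94 = -1.
Row 5 has 7 − 3 + 3 + 11 + 12 + 42 = 72; the blank must be 93 − 72 = 21.

c = 21, d = -1, k = 12, y = 41, z = 14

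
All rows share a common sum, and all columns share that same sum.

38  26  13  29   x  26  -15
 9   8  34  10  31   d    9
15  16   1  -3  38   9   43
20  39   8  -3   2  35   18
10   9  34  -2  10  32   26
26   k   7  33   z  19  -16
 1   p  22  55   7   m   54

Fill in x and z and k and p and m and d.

Rows 3 and 4 both sum to 119, so that's the common total.
Row 1: 38 + 26 + 13 + 29 + 26 − 15 = 117, so its missing entry is 119 − 117 = 2.
Row 2: 9 + 8 + 34 + 10 + 31 + 9 = 101, so its missing entry is 119 − 101 = 18.
Column 6: 26 + 18 + 9 + 35 + 32 + 19 = 139, so its missing entry is 119 − 139 = -20.
Row 7: 1 + 22 + 55 + 7 − 20 + 54 = 119, so its missing entry is 119 − 119 = 0.
Column 5: 2 + 31 + 38 + 2 + 10 + 7 = 90, so its missing entry is 119 − 90 = 29.
Row 6: 26 + 7 + 33 + 29 + 19 − 16 = 98, so its missing entry is 119 − 98 = 21.

x = 2, z = 29, k = 21, p = 0, m = -20, d = 18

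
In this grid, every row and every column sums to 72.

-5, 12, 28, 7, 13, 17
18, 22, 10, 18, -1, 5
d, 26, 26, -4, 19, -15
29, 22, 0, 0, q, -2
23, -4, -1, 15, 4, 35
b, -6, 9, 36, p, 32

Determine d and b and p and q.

d = 20, b = -13, p = 14, q = 23

Row 3: 26 + 26 − 4 + 19 − 15 = 52, so its missing entry is 72 − 52 = 20.
Column 1: -5 + 18 + 20 + 29 + 23 = 85, so its missing entry is 72 − 85 = -13.
Row 6: -13 − 6 + 9 + 36 + 32 = 58, so its missing entry is 72 − 58 = 14.
Row 4: 29 + 22 + 0 + 0 − 2 = 49, so its missing entry is 72 − 49 = 23.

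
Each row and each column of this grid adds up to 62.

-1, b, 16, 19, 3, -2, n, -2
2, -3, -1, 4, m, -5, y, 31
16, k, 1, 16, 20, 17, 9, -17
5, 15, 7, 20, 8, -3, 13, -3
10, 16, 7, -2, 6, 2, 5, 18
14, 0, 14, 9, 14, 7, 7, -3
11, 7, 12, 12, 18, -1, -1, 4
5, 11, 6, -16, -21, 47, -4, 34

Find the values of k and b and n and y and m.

k = 0, b = 16, n = 13, y = 20, m = 14

Row 3 has 16 + 1 + 16 + 20 + 17 + 9 − 17 = 62; the blank must be 62 − 62 = 0.
Column 2 has -3 + 0 + 15 + 16 + 0 + 7 + 11 = 46; the blank must be 62 − 46 = 16.
Column 5 has 3 + 20 + 8 + 6 + 14 + 18 − 21 = 48; the blank must be 62 − 48 = 14.
Row 1 has -1 + 16 + 16 + 19 + 3 − 2 − 2 = 49; the blank must be 62 − 49 = 13.
Row 2 has 2 − 3 − 1 + 4 + 14 − 5 + 31 = 42; the blank must be 62 − 42 = 20.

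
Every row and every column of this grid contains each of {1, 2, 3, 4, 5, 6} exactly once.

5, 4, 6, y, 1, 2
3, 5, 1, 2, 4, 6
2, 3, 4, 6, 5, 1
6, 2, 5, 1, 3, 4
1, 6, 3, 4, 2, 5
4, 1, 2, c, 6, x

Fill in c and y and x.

c = 5, y = 3, x = 3

For row 1, column 4: row 1 already has {1, 2, 4, 5, 6}; that leaves 3.
Cell (6,4): column 4 already has {1, 2, 3, 4, 6} → 5.
At (row 6, col 6): row 6 already has {1, 2, 4, 5, 6}, so the value is 3.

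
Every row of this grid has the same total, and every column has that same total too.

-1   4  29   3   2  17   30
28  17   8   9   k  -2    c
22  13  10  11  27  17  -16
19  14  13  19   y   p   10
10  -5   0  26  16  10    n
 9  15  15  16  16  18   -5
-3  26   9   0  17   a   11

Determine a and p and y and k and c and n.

Rows 1 and 3 both sum to 84, so that's the common total.
Row 7 has -3 + 26 + 9 + 0 + 17 + 11 = 60; the blank must be 84 − 60 = 24.
Row 5 has 10 − 5 + 0 + 26 + 16 + 10 = 57; the blank must be 84 − 57 = 27.
Column 7 has 30 − 16 + 10 + 27 − 5 + 11 = 57; the blank must be 84 − 57 = 27.
Row 2 has 28 + 17 + 8 + 9 − 2 + 27 = 87; the blank must be 84 − 87 = -3.
Column 5 has 2 − 3 + 27 + 16 + 16 + 17 = 75; the blank must be 84 − 75 = 9.
Row 4 has 19 + 14 + 13 + 19 + 9 + 10 = 84; the blank must be 84 − 84 = 0.

a = 24, p = 0, y = 9, k = -3, c = 27, n = 27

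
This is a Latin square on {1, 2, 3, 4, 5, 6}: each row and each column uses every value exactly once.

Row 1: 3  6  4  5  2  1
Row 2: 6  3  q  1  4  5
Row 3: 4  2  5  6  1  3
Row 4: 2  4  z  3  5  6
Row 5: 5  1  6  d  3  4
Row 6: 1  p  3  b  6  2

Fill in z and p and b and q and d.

For row 2, column 3: row 2 already has {1, 3, 4, 5, 6}; that leaves 2.
For row 5, column 4: row 5 already has {1, 3, 4, 5, 6}; that leaves 2.
For row 6, column 2: column 2 already has {1, 2, 3, 4, 6}; that leaves 5.
At (row 6, col 4): row 6 already has {1, 2, 3, 5, 6}, so the value is 4.
Cell (4,3): row 4 already has {2, 3, 4, 5, 6} → 1.

z = 1, p = 5, b = 4, q = 2, d = 2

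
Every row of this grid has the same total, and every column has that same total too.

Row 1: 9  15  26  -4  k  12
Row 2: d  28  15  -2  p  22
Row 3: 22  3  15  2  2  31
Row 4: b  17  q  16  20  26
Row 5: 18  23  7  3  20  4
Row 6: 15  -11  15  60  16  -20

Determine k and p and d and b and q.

k = 17, p = 0, d = 12, b = -1, q = -3

Rows 3 and 5 both sum to 75, so that's the common total.
The known cells in row 1 total 58, leaving 75 − 58 = 17 for the blank.
The known cells in column 5 total 75, leaving 75 − 75 = 0 for the blank.
The known cells in row 2 total 63, leaving 75 − 63 = 12 for the blank.
The known cells in column 1 total 76, leaving 75 − 76 = -1 for the blank.
The known cells in row 4 total 78, leaving 75 − 78 = -3 for the blank.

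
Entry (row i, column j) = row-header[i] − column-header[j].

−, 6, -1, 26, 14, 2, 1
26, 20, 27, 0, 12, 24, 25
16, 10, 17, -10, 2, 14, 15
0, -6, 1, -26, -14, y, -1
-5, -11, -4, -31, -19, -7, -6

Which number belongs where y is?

-2

0 − 2 = -2.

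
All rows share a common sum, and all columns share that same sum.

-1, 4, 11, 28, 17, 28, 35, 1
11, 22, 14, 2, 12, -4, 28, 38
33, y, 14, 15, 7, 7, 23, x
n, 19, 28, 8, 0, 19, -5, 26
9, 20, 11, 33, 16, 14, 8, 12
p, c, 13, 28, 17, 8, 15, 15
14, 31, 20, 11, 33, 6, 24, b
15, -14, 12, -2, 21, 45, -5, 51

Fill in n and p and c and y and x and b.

n = 28, p = 14, c = 13, y = 28, x = -4, b = -16

Rows 1 and 2 both sum to 123, so that's the common total.
Row 4: 19 + 28 + 8 + 0 + 19 − 5 + 26 = 95, so its missing entry is 123 − 95 = 28.
Row 7: 14 + 31 + 20 + 11 + 33 + 6 + 24 = 139, so its missing entry is 123 − 139 = -16.
Column 8: 1 + 38 + 26 + 12 + 15 − 16 + 51 = 127, so its missing entry is 123 − 127 = -4.
Row 3: 33 + 14 + 15 + 7 + 7 + 23 − 4 = 95, so its missing entry is 123 − 95 = 28.
Column 2: 4 + 22 + 28 + 19 + 20 + 31 − 14 = 110, so its missing entry is 123 − 110 = 13.
Row 6: 13 + 13 + 28 + 17 + 8 + 15 + 15 = 109, so its missing entry is 123 − 109 = 14.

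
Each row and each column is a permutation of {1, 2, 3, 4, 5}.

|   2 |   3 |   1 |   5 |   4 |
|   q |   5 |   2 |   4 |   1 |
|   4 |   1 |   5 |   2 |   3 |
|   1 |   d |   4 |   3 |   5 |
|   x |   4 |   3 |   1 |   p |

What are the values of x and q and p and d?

At (row 5, col 5): column 5 already has {1, 3, 4, 5}, so the value is 2.
At (row 2, col 1): row 2 already has {1, 2, 4, 5}, so the value is 3.
For row 5, column 1: row 5 already has {1, 2, 3, 4}; that leaves 5.
Cell (4,2): row 4 already has {1, 3, 4, 5} → 2.

x = 5, q = 3, p = 2, d = 2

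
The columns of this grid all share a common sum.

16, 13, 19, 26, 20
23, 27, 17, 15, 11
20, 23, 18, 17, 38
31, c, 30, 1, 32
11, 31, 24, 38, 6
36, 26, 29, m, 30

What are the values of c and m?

c = 17, m = 40

The complete columns each total 137.
Column 2 is missing 137 − 120 = 17 (since 13 + 27 + 23 + 31 + 26 = 120).
Column 4 is missing 137 − 97 = 40 (since 26 + 15 + 17 + 1 + 38 = 97).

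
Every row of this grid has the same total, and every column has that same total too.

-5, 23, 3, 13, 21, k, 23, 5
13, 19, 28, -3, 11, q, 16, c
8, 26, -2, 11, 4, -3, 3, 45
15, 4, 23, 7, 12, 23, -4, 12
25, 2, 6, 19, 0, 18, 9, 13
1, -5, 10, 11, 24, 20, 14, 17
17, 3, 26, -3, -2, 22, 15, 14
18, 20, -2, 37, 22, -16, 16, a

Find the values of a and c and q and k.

Rows 3 and 4 both sum to 92, so that's the common total.
The known cells in row 8 total 95, leaving 92 − 95 = -3 for the blank.
The known cells in column 8 total 103, leaving 92 − 103 = -11 for the blank.
The known cells in row 1 total 83, leaving 92 − 83 = 9 for the blank.
The known cells in row 2 total 73, leaving 92 − 73 = 19 for the blank.

a = -3, c = -11, q = 19, k = 9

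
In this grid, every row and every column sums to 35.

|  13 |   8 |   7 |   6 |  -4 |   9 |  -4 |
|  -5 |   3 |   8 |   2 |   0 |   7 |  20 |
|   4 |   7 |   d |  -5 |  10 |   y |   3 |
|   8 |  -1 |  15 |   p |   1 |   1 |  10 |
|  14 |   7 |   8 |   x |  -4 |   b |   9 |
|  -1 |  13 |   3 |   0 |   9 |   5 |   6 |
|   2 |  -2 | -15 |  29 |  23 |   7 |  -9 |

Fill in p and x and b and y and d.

The known cells in row 4 total 34, leaving 35 − 34 = 1 for the blank.
The known cells in column 4 total 33, leaving 35 − 33 = 2 for the blank.
The known cells in row 5 total 36, leaving 35 − 36 = -1 for the blank.
The known cells in column 3 total 26, leaving 35 − 26 = 9 for the blank.
The known cells in row 3 total 28, leaving 35 − 28 = 7 for the blank.

p = 1, x = 2, b = -1, y = 7, d = 9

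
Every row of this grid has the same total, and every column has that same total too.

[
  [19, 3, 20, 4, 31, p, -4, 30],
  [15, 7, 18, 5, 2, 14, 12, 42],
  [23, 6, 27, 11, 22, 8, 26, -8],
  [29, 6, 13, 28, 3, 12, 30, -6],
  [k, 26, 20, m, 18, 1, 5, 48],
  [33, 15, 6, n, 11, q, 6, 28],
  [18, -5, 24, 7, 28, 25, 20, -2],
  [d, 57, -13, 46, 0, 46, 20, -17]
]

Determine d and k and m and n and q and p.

d = -24, k = 2, m = -5, n = 19, q = -3, p = 12

Rows 2 and 3 both sum to 115, so that's the common total.
Row 8: 57 − 13 + 46 + 0 + 46 + 20 − 17 = 139, so its missing entry is 115 − 139 = -24.
Column 1: 19 + 15 + 23 + 29 + 33 + 18 − 24 = 113, so its missing entry is 115 − 113 = 2.
Row 5: 2 + 26 + 20 + 18 + 1 + 5 + 48 = 120, so its missing entry is 115 − 120 = -5.
Row 1: 19 + 3 + 20 + 4 + 31 − 4 + 30 = 103, so its missing entry is 115 − 103 = 12.
Column 6: 12 + 14 + 8 + 12 + 1 + 25 + 46 = 118, so its missing entry is 115 − 118 = -3.
Row 6: 33 + 15 + 6 + 11 − 3 + 6 + 28 = 96, so its missing entry is 115 − 96 = 19.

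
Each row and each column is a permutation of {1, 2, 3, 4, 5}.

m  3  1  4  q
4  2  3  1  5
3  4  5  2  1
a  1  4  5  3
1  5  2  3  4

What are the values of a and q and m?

For row 1, column 5: column 5 already has {1, 3, 4, 5}; that leaves 2.
Cell (4,1): row 4 already has {1, 3, 4, 5} → 2.
At (row 1, col 1): row 1 already has {1, 2, 3, 4}, so the value is 5.

a = 2, q = 2, m = 5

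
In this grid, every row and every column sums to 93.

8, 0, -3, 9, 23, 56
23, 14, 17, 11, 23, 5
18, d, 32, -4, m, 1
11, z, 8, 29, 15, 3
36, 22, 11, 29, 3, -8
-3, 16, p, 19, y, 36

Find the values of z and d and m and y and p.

Row 4 has 11 + 8 + 29 + 15 + 3 = 66; the blank must be 93 − 66 = 27.
Column 2 has 0 + 14 + 27 + 22 + 16 = 79; the blank must be 93 − 79 = 14.
Row 3 has 18 + 14 + 32 − 4 + 1 = 61; the blank must be 93 − 61 = 32.
Column 5 has 23 + 23 + 32 + 15 + 3 = 96; the blank must be 93 − 96 = -3.
Row 6 has -3 + 16 + 19 − 3 + 36 = 65; the blank must be 93 − 65 = 28.

z = 27, d = 14, m = 32, y = -3, p = 28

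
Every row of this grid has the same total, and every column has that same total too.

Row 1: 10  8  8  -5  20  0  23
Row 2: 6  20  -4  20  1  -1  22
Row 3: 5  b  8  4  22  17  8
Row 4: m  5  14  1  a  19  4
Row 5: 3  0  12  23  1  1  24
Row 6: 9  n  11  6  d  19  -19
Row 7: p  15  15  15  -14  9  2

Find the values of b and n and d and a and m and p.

b = 0, n = 16, d = 22, a = 12, m = 9, p = 22

Rows 1 and 2 both sum to 64, so that's the common total.
Row 3: 5 + 8 + 4 + 22 + 17 + 8 = 64, so its missing entry is 64 − 64 = 0.
Column 2: 8 + 20 + 0 + 5 + 0 + 15 = 48, so its missing entry is 64 − 48 = 16.
Row 6: 9 + 16 + 11 + 6 + 19 − 19 = 42, so its missing entry is 64 − 42 = 22.
Column 5: 20 + 1 + 22 + 1 + 22 − 14 = 52, so its missing entry is 64 − 52 = 12.
Row 4: 5 + 14 + 1 + 12 + 19 + 4 = 55, so its missing entry is 64 − 55 = 9.
Row 7: 15 + 15 + 15 − 14 + 9 + 2 = 42, so its missing entry is 64 − 42 = 22.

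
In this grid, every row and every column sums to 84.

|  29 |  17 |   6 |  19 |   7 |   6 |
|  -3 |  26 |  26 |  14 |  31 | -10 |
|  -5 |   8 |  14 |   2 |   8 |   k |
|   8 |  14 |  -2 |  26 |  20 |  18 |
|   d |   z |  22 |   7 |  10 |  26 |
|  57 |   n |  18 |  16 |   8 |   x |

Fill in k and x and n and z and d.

k = 57, x = -13, n = -2, z = 21, d = -2

Column 1 has 29 − 3 − 5 + 8 + 57 = 86; the blank must be 84 − 86 = -2.
Row 3 has -5 + 8 + 14 + 2 + 8 = 27; the blank must be 84 − 27 = 57.
Column 6 has 6 − 10 + 57 + 18 + 26 = 97; the blank must be 84 − 97 = -13.
Row 6 has 57 + 18 + 16 + 8 − 13 = 86; the blank must be 84 − 86 = -2.
Row 5 has -2 + 22 + 7 + 10 + 26 = 63; the blank must be 84 − 63 = 21.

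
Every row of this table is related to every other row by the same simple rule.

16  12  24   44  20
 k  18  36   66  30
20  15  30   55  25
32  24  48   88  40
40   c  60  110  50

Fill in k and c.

k = 24, c = 30

Each row is a constant multiple of every other row — this is a multiplication table with the headers hidden.
Row 2 is 66/44 = 3/2 times row 1, so its entry in column 1 is 16 × 3/2 = 24.
Row 5 is 110/44 = 5/2 times row 1, so its entry in column 2 is 12 × 5/2 = 30.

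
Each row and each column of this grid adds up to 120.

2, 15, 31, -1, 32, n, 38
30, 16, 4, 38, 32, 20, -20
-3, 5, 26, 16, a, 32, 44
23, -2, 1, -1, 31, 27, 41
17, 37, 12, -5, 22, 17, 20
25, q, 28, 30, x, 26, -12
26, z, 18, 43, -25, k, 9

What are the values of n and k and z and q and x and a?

n = 3, k = -5, z = 54, q = -5, x = 28, a = 0

Row 3: -3 + 5 + 26 + 16 + 32 + 44 = 120, so its missing entry is 120 − 120 = 0.
Column 5: 32 + 32 + 0 + 31 + 22 − 25 = 92, so its missing entry is 120 − 92 = 28.
Row 6: 25 + 28 + 30 + 28 + 26 − 12 = 125, so its missing entry is 120 − 125 = -5.
Column 2: 15 + 16 + 5 − 2 + 37 − 5 = 66, so its missing entry is 120 − 66 = 54.
Row 7: 26 + 54 + 18 + 43 − 25 + 9 = 125, so its missing entry is 120 − 125 = -5.
Row 1: 2 + 15 + 31 − 1 + 32 + 38 = 117, so its missing entry is 120 − 117 = 3.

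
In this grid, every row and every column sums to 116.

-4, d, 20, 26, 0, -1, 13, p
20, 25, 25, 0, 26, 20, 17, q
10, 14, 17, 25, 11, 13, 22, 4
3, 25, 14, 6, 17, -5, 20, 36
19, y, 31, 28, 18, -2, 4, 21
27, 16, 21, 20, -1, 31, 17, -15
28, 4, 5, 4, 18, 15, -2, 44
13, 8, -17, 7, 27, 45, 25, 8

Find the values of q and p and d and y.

Row 2 has 20 + 25 + 25 + 0 + 26 + 20 + 17 = 133; the blank must be 116 − 133 = -17.
Column 8 has -17 + 4 + 36 + 21 − 15 + 44 + 8 = 81; the blank must be 116 − 81 = 35.
Row 1 has -4 + 20 + 26 + 0 − 1 + 13 + 35 = 89; the blank must be 116 − 89 = 27.
Row 5 has 19 + 31 + 28 + 18 − 2 + 4 + 21 = 119; the blank must be 116 − 119 = -3.

q = -17, p = 35, d = 27, y = -3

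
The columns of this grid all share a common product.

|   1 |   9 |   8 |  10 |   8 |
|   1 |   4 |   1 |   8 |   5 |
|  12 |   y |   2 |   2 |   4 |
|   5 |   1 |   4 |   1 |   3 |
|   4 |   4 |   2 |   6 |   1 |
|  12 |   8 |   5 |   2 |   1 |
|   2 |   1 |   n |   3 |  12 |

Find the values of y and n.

Columns 1 and 4 each multiply to 5760, so every column has product 5760.
Column 2: 9×4×1×4×8×1 = 1152, so the missing entry is 5760 ÷ 1152 = 5.
Column 3: 8×1×2×4×2×5 = 640, so the missing entry is 5760 ÷ 640 = 9.

y = 5, n = 9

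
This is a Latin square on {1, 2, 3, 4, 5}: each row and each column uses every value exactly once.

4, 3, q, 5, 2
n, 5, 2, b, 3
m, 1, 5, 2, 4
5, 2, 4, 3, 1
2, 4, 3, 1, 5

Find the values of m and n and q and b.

m = 3, n = 1, q = 1, b = 4

For row 2, column 4: column 4 already has {1, 2, 3, 5}; that leaves 4.
For row 2, column 1: row 2 already has {2, 3, 4, 5}; that leaves 1.
Cell (1,3): row 1 already has {2, 3, 4, 5} → 1.
For row 3, column 1: row 3 already has {1, 2, 4, 5}; that leaves 3.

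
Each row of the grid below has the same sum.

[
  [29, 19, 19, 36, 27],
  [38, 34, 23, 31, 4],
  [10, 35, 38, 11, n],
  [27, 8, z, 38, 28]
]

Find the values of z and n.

Row 1 sums to 130 and so does row 2; that's the common total.
In row 4 the known cells total 101, leaving 130 − 101 = 29.
In row 3 the known cells total 94, leaving 130 − 94 = 36.

z = 29, n = 36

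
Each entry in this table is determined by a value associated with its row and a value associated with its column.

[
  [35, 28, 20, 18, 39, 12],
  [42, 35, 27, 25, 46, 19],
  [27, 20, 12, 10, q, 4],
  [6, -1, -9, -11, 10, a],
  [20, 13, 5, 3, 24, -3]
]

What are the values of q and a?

q = 31, a = -17

The difference between any two rows is the same in every column — this is an addition table with the headers hidden.
Row 3 minus row 1 is 12 − 20 = -8, so its entry in column 5 is 39 + (-8) = 31.
Row 4 minus row 1 is -9 − 20 = -29, so its entry in column 6 is 12 + (-29) = -17.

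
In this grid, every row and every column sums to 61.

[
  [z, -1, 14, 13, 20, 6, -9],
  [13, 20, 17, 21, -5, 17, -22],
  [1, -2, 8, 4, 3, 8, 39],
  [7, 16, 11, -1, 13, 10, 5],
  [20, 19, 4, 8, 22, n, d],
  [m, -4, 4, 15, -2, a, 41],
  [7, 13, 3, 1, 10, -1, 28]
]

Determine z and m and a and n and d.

z = 18, m = -5, a = 12, n = 9, d = -21

Row 1: -1 + 14 + 13 + 20 + 6 − 9 = 43, so its missing entry is 61 − 43 = 18.
Column 7: -9 − 22 + 39 + 5 + 41 + 28 = 82, so its missing entry is 61 − 82 = -21.
Row 5: 20 + 19 + 4 + 8 + 22 − 21 = 52, so its missing entry is 61 − 52 = 9.
Column 6: 6 + 17 + 8 + 10 + 9 − 1 = 49, so its missing entry is 61 − 49 = 12.
Row 6: -4 + 4 + 15 − 2 + 12 + 41 = 66, so its missing entry is 61 − 66 = -5.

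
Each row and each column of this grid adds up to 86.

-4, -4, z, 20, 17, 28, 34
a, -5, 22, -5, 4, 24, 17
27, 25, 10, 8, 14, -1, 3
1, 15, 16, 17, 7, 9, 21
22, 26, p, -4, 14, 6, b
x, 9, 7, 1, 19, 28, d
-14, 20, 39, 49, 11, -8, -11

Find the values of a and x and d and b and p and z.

a = 29, x = 25, d = -3, b = 25, p = -3, z = -5

Row 1: -4 − 4 + 20 + 17 + 28 + 34 = 91, so its missing entry is 86 − 91 = -5.
Column 3: -5 + 22 + 10 + 16 + 7 + 39 = 89, so its missing entry is 86 − 89 = -3.
Row 5: 22 + 26 − 3 − 4 + 14 + 6 = 61, so its missing entry is 86 − 61 = 25.
Column 7: 34 + 17 + 3 + 21 + 25 − 11 = 89, so its missing entry is 86 − 89 = -3.
Row 6: 9 + 7 + 1 + 19 + 28 − 3 = 61, so its missing entry is 86 − 61 = 25.
Row 2: -5 + 22 − 5 + 4 + 24 + 17 = 57, so its missing entry is 86 − 57 = 29.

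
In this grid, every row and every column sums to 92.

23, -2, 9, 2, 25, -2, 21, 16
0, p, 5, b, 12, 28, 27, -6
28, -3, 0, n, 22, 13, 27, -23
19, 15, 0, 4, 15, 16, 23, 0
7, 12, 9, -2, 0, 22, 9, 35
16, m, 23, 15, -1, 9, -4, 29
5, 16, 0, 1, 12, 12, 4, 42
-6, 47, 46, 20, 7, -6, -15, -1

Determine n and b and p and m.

n = 28, b = 24, p = 2, m = 5

Row 3: 28 − 3 + 0 + 22 + 13 + 27 − 23 = 64, so its missing entry is 92 − 64 = 28.
Column 4: 2 + 28 + 4 − 2 + 15 + 1 + 20 = 68, so its missing entry is 92 − 68 = 24.
Row 2: 0 + 5 + 24 + 12 + 28 + 27 − 6 = 90, so its missing entry is 92 − 90 = 2.
Row 6: 16 + 23 + 15 − 1 + 9 − 4 + 29 = 87, so its missing entry is 92 − 87 = 5.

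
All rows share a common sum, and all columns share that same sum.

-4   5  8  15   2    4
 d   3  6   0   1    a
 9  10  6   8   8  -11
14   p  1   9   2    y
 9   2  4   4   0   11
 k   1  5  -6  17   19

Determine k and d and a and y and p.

k = -6, d = 8, a = 12, y = -5, p = 9

Rows 1 and 3 both sum to 30, so that's the common total.
Column 2: 5 + 3 + 10 + 2 + 1 = 21, so its missing entry is 30 − 21 = 9.
Row 6: 1 + 5 − 6 + 17 + 19 = 36, so its missing entry is 30 − 36 = -6.
Column 1: -4 + 9 + 14 + 9 − 6 = 22, so its missing entry is 30 − 22 = 8.
Row 2: 8 + 3 + 6 + 0 + 1 = 18, so its missing entry is 30 − 18 = 12.
Row 4: 14 + 9 + 1 + 9 + 2 = 35, so its missing entry is 30 − 35 = -5.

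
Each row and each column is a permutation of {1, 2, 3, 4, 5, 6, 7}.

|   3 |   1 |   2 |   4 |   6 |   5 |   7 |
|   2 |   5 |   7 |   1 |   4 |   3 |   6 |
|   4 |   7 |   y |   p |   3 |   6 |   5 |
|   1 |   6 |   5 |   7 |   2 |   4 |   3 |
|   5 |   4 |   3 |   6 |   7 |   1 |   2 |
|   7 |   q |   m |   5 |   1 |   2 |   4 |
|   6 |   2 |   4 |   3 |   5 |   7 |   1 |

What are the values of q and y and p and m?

q = 3, y = 1, p = 2, m = 6

For row 3, column 4: column 4 already has {1, 3, 4, 5, 6, 7}; that leaves 2.
At (row 6, col 2): column 2 already has {1, 2, 4, 5, 6, 7}, so the value is 3.
For row 6, column 3: row 6 already has {1, 2, 3, 4, 5, 7}; that leaves 6.
At (row 3, col 3): row 3 already has {2, 3, 4, 5, 6, 7}, so the value is 1.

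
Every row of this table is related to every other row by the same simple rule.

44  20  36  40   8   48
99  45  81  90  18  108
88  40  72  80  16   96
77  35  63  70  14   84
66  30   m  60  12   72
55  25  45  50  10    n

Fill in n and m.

Each row is a constant multiple of every other row — this is a multiplication table with the headers hidden.
Row 6 is 25/20 = 5/4 times row 1, so its entry in column 6 is 48 × 5/4 = 60.
Row 5 is 30/20 = 3/2 times row 1, so its entry in column 3 is 36 × 3/2 = 54.

n = 60, m = 54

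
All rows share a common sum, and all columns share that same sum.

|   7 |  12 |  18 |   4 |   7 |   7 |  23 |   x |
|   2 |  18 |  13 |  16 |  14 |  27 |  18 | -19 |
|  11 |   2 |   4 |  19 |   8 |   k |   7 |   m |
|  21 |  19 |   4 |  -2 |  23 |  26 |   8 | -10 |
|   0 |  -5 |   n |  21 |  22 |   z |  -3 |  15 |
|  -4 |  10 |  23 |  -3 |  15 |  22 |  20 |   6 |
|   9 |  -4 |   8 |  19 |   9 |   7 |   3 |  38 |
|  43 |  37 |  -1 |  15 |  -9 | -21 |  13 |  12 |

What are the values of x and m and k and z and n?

Rows 2 and 4 both sum to 89, so that's the common total.
Row 1: 7 + 12 + 18 + 4 + 7 + 7 + 23 = 78, so its missing entry is 89 − 78 = 11.
Column 8: 11 − 19 − 10 + 15 + 6 + 38 + 12 = 53, so its missing entry is 89 − 53 = 36.
Column 3: 18 + 13 + 4 + 4 + 23 + 8 − 1 = 69, so its missing entry is 89 − 69 = 20.
Row 5: 0 − 5 + 20 + 21 + 22 − 3 + 15 = 70, so its missing entry is 89 − 70 = 19.
Row 3: 11 + 2 + 4 + 19 + 8 + 7 + 36 = 87, so its missing entry is 89 − 87 = 2.

x = 11, m = 36, k = 2, z = 19, n = 20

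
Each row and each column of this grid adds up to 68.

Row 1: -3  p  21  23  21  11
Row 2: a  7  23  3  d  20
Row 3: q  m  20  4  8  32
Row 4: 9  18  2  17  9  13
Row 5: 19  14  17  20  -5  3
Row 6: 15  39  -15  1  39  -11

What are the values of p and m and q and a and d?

p = -5, m = -5, q = 9, a = 19, d = -4

Row 1: -3 + 21 + 23 + 21 + 11 = 73, so its missing entry is 68 − 73 = -5.
Column 2: -5 + 7 + 18 + 14 + 39 = 73, so its missing entry is 68 − 73 = -5.
Row 3: -5 + 20 + 4 + 8 + 32 = 59, so its missing entry is 68 − 59 = 9.
Column 5: 21 + 8 + 9 − 5 + 39 = 72, so its missing entry is 68 − 72 = -4.
Row 2: 7 + 23 + 3 − 4 + 20 = 49, so its missing entry is 68 − 49 = 19.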